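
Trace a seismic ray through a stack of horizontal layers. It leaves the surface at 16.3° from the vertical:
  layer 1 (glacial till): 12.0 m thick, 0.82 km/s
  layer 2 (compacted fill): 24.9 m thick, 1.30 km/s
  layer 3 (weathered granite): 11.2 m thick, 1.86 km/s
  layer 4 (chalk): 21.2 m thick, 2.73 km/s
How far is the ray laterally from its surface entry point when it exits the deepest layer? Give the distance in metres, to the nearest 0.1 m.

Apply Snell's law at each interface; in layer i the horizontal offset is hᵢ·tan θᵢ.
Layer 1: θ = 16.30°; offset = 12.0·tan 16.30° = 3.509 m.
Layer 2: sin θ = 1.30·sin 16.3°/0.82 = 0.4450, θ = 26.42°; offset = 24.9·tan 26.42° = 12.372 m.
Layer 3: sin θ = 1.86·sin 16.3°/0.82 = 0.6366, θ = 39.54°; offset = 11.2·tan 39.54° = 9.246 m.
Layer 4: sin θ = 2.73·sin 16.3°/0.82 = 0.9344, θ = 69.13°; offset = 21.2·tan 69.13° = 55.616 m.
Summing the layer offsets gives 80.743 m.

80.7 m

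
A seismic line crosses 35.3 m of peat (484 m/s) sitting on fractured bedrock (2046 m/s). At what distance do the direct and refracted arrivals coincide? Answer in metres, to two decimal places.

89.85 m

θ_c = arcsin(484/2046) = 13.68°, so cos θ_c = 0.9716 and tᵢ = 2h cos θ_c/V₁ = 0.1417 s.
At crossover x/V₁ = x/V₂ + tᵢ ⇒ x = tᵢ/(1/V₁ − 1/V₂) = 0.14173/(2.0661e-03 − 4.8876e-04) = 89.85 m.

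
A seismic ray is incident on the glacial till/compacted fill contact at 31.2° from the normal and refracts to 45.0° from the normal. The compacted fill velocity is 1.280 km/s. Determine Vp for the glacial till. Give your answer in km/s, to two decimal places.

Snell's law: sin 31.2°/V₁ = sin 45.0°/V₂.
V₁ = V₂·sin 31.2°/sin 45.0° = 1.280 × 0.7326 = 0.94 km/s.

0.94 km/s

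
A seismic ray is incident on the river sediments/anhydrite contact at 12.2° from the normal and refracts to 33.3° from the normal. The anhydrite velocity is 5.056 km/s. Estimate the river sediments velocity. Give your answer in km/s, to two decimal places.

1.95 km/s

sin 12.2° = 0.2113; sin 33.3° = 0.5490.
V₁ = V₂·(sin θ₁/sin θ₂) = 5.056·(0.2113/0.5490) = 1.95 km/s.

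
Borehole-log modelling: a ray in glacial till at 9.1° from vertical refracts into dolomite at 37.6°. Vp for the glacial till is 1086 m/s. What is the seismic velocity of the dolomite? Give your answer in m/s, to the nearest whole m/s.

Snell's law: sin 9.1°/V₁ = sin 37.6°/V₂.
V₂ = V₁·sin 37.6°/sin 9.1° = 1086 × 3.8578 = 4189.59 m/s.

4190 m/s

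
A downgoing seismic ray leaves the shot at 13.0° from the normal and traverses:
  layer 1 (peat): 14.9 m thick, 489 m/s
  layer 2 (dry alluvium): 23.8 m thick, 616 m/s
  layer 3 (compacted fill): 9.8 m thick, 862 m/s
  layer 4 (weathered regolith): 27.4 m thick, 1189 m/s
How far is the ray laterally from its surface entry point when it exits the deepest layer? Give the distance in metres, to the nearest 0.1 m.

Apply Snell's law at each interface; in layer i the horizontal offset is hᵢ·tan θᵢ.
Layer 1: θ = 13.00°; offset = 14.9·tan 13.00° = 3.440 m.
Layer 2: sin θ = 616·sin 13.0°/489 = 0.2834, θ = 16.46°; offset = 23.8·tan 16.46° = 7.033 m.
Layer 3: sin θ = 862·sin 13.0°/489 = 0.3965, θ = 23.36°; offset = 9.8·tan 23.36° = 4.233 m.
Layer 4: sin θ = 1189·sin 13.0°/489 = 0.5470, θ = 33.16°; offset = 27.4·tan 33.16° = 17.902 m.
Total horizontal offset = 32.608 m.

32.6 m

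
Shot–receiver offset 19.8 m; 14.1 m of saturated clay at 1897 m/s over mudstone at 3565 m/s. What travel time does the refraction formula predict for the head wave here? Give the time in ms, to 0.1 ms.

θ_c = arcsin(V₁/V₂) = arcsin(1897/3565) = 32.15°, cos θ_c = 0.8467.
Intercept time tᵢ = 2h cos θ_c / V₁ = 2·14.1·0.8467/1897 = 0.01259 s.
t = x/V₂ + tᵢ = 19.8/3565 + 0.01259 = 0.01814 s.

18.1 ms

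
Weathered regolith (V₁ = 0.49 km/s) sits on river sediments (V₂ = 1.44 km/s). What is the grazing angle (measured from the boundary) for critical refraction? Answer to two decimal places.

70.11°

Critical incidence: sin θ_c = V₁/V₂ = 0.49/1.44 = 0.3403.
θ_c = arcsin 0.3403 = 19.89°.
Measured from the interface: 90° − 19.89° = 70.11°.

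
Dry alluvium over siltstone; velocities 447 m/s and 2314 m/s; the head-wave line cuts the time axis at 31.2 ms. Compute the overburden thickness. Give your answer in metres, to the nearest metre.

7 m

h = tᵢ·V₁·V₂ / (2·√(V₂²−V₁²)).
√(V₂²−V₁²) = √(2314² − 447²) = 2270.4 m/s.
h = 0.0312 s × 447 × 2314 / (2 × 2270.4) = 7.11 m.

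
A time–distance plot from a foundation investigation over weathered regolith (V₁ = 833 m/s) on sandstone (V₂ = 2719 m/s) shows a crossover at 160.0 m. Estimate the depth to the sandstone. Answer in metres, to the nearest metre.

58 m

h = (x_cross/2)·√((V₂−V₁)/(V₂+V₁)).
(V₂−V₁)/(V₂+V₁) = (2719−833)/(2719+833) = 0.5310; √ = 0.7287.
h = (160.0/2)·0.7287 = 58.29 m.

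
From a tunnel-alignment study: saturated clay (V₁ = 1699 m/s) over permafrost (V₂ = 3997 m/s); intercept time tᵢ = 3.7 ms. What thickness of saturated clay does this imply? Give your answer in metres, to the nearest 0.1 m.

h = tᵢ·V₁·V₂ / (2·√(V₂²−V₁²)).
√(V₂²−V₁²) = √(3997² − 1699²) = 3617.9 m/s.
h = 0.0037 s × 1699 × 3997 / (2 × 3617.9) = 3.47 m.

3.5 m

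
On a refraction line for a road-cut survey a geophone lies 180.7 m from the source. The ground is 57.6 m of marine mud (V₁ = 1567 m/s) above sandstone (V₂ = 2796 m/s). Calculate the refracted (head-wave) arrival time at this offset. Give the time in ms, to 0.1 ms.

125.5 ms

θ_c = arcsin(V₁/V₂) = arcsin(1567/2796) = 34.09°, cos θ_c = 0.8282.
Intercept time tᵢ = 2h cos θ_c / V₁ = 2·57.6·0.8282/1567 = 0.06089 s.
t = x/V₂ + tᵢ = 180.7/2796 + 0.06089 = 0.12551 s.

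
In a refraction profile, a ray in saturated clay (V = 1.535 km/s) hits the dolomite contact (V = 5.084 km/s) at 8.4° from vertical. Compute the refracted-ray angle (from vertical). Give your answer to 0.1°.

28.9°

Snell's law: sin θ₂ = (V₂/V₁)·sin θ₁ = (5.084/1.535)·sin 8.4° = 0.4838.
θ₂ = sin⁻¹(0.4838) = 28.94° (from vertical).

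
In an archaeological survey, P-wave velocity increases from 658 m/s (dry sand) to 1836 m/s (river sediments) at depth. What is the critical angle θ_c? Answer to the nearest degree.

Critical incidence: sin θ_c = V₁/V₂ = 658/1836 = 0.3584.
θ_c = arcsin 0.3584 = 21.00°.

21°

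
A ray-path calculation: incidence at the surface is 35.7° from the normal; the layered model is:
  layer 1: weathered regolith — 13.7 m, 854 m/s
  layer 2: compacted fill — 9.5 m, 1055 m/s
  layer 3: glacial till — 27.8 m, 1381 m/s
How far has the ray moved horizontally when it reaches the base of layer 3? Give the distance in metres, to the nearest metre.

99 m

p = sin θ₁/V₁ = sin 35.7°/854 = 6.8330e-04 s/m is conserved through the stack.
Layer 1: θ = 35.70°; offset = 13.7·tan 35.70° = 9.844 m.
Layer 2: sin θ = p·1055 = 0.7209 → θ = 46.13°; offset = 9.5·tan 46.13° = 9.881 m.
Layer 3: sin θ = p·1381 = 0.9436 → θ = 70.67°; offset = 27.8·tan 70.67° = 79.262 m.
Summing the layer offsets gives 98.988 m.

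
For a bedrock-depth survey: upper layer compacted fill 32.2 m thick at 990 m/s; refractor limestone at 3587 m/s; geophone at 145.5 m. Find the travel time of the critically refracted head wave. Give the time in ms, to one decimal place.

103.1 ms

t = x/V₂ + 2h·√(V₂²−V₁²)/(V₁V₂).
√(V₂²−V₁²) = √(3587²−990²) = 3447.7 m/s; delay term = 2·32.2·3447.7/(990·3587) = 0.06252 s.
t = 145.5/3587 + 0.06252 = 0.10309 s.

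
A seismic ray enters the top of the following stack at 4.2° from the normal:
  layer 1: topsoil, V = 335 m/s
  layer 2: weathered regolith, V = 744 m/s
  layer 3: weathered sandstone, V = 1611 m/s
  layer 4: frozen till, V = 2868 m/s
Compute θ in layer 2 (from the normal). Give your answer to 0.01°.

Snell's law across each interface conserves sin θ / V, so sin θ_2 = V_2·sin θ₁/V₁.
sin θ_2 = 744 × sin 4.2° / 335 = 0.1627.
θ_2 = arcsin 0.1627 = 9.36°.

9.36°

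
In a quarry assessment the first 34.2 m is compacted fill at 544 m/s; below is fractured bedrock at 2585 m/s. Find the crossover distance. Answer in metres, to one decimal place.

x_cross = 2h·√((V₂+V₁)/(V₂−V₁)).
(V₂+V₁)/(V₂−V₁) = (2585+544)/(2585−544) = 1.5331; √ = 1.2382.
x_cross = 2·34.2·1.2382 = 84.69 m.

84.7 m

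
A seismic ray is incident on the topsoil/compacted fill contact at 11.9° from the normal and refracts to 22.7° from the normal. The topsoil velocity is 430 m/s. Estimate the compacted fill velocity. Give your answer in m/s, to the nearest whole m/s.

805 m/s

Snell's law: sin 11.9°/V₁ = sin 22.7°/V₂.
V₂ = V₁·sin 22.7°/sin 11.9° = 430 × 1.8715 = 804.73 m/s.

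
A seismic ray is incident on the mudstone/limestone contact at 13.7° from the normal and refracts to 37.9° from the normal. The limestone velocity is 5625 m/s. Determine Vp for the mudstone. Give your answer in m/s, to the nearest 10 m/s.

Snell's law: sin 13.7°/V₁ = sin 37.9°/V₂.
V₁ = V₂·sin 13.7°/sin 37.9° = 5625 × 0.3856 = 2168.72 m/s.

2170 m/s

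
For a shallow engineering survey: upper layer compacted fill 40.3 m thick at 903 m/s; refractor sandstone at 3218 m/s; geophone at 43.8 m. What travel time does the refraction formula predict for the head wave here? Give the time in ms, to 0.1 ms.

99.3 ms

θ_c = arcsin(V₁/V₂) = arcsin(903/3218) = 16.30°, cos θ_c = 0.9598.
Intercept time tᵢ = 2h cos θ_c / V₁ = 2·40.3·0.9598/903 = 0.08567 s.
t = x/V₂ + tᵢ = 43.8/3218 + 0.08567 = 0.09928 s.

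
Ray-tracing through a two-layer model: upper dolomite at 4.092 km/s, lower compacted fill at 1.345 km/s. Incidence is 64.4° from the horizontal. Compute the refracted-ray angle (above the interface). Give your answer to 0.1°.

81.8°

Convert to the normal: θ₁ = 90° − 64.4° = 25.6°.
sin θ₁/V₁ = sin θ₂/V₂ ⇒ sin θ₂ = 1.345·sin 25.6°/4.092 = 1.345·0.4321/4.092 = 0.1420.
θ₂ = arcsin 0.1420 = 8.16° from the normal.
From the interface: 90° − 8.16° = 81.84°.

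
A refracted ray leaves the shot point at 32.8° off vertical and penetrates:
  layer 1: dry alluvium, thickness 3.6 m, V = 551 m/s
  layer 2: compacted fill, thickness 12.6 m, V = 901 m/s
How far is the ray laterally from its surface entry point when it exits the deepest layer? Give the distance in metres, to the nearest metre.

26 m

Apply Snell's law at each interface; in layer i the horizontal offset is hᵢ·tan θᵢ.
Layer 1: θ = 32.80°; offset = 3.6·tan 32.80° = 2.320 m.
Layer 2: sin θ = 901·sin 32.8°/551 = 0.8858, θ = 62.35°; offset = 12.6·tan 62.35° = 24.051 m.
Summing the layer offsets gives 26.371 m.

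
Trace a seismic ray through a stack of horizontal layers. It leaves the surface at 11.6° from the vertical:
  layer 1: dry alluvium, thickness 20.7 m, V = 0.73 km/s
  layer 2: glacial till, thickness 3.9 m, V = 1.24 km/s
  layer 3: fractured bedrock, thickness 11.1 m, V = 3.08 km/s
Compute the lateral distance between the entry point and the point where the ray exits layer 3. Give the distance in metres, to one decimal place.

23.5 m

p = sin θ₁/V₁ = sin 11.6°/0.73 = 2.7545e-01 s/km is conserved through the stack.
Layer 1: θ = 11.60°; offset = 20.7·tan 11.60° = 4.249 m.
Layer 2: sin θ = p·1.24 = 0.3416 → θ = 19.97°; offset = 3.9·tan 19.97° = 1.417 m.
Layer 3: sin θ = p·3.08 = 0.8484 → θ = 58.04°; offset = 11.1·tan 58.04° = 17.789 m.
Σ offsets = 23.455 m.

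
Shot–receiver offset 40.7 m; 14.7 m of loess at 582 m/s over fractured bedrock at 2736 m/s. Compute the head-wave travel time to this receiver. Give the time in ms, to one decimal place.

64.2 ms

θ_c = arcsin(V₁/V₂) = arcsin(582/2736) = 12.28°, cos θ_c = 0.9771.
Intercept time tᵢ = 2h cos θ_c / V₁ = 2·14.7·0.9771/582 = 0.04936 s.
t = x/V₂ + tᵢ = 40.7/2736 + 0.04936 = 0.06424 s.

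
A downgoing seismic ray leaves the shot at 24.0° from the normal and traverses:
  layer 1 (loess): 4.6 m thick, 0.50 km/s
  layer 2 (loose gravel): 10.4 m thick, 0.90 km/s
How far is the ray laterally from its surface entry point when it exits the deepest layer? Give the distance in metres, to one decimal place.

13.2 m

Ray parameter p = sin 24.0° / 0.50 km/s = 8.1347e-01 s/km.
Layer 1: θ = 24.00°; offset = 4.6·tan 24.00° = 2.048 m.
Layer 2: sin θ = p·0.90 = 0.7321 → θ = 47.06°; offset = 10.4·tan 47.06° = 11.178 m.
Σ offsets = 13.226 m.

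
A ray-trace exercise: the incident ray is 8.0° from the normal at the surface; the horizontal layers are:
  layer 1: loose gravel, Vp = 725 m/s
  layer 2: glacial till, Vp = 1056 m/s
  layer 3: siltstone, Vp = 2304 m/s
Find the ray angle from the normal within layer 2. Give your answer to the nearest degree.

12°

Snell's law across each interface conserves sin θ / V, so sin θ_2 = V_2·sin θ₁/V₁.
sin θ_2 = 1056 × sin 8.0° / 725 = 0.2027.
θ_2 = arcsin 0.2027 = 11.70°.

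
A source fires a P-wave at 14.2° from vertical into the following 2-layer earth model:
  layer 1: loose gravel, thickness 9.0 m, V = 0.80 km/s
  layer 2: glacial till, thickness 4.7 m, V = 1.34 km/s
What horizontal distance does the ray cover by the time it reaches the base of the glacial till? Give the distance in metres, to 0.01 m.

4.40 m

Ray parameter p = sin 14.2° / 0.80 km/s = 3.0663e-01 s/km.
Layer 1: θ = 14.20°; offset = 9.0·tan 14.20° = 2.2774 m.
Layer 2: sin θ = p·1.34 = 0.4109 → θ = 24.26°; offset = 4.7·tan 24.26° = 2.1183 m.
Total horizontal offset = 4.3956 m.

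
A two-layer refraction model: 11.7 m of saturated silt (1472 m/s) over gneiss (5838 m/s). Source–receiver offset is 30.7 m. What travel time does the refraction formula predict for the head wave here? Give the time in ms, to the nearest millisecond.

21 ms

t = x/V₂ + 2h·√(V₂²−V₁²)/(V₁V₂).
√(V₂²−V₁²) = √(5838²−1472²) = 5649.4 m/s; delay term = 2·11.7·5649.4/(1472·5838) = 0.01538 s.
t = 30.7/5838 + 0.01538 = 0.02064 s.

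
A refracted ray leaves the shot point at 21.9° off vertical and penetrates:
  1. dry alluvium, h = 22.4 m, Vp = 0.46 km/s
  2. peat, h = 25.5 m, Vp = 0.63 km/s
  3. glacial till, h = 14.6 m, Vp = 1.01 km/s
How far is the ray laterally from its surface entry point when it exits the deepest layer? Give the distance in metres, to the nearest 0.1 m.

Apply Snell's law at each interface; in layer i the horizontal offset is hᵢ·tan θᵢ.
Layer 1: θ = 21.90°; offset = 22.4·tan 21.90° = 9.005 m.
Layer 2: sin θ = 0.63·sin 21.9°/0.46 = 0.5108, θ = 30.72°; offset = 25.5·tan 30.72° = 15.152 m.
Layer 3: sin θ = 1.01·sin 21.9°/0.46 = 0.8190, θ = 54.98°; offset = 14.6·tan 54.98° = 20.835 m.
Σ offsets = 44.993 m.

45.0 m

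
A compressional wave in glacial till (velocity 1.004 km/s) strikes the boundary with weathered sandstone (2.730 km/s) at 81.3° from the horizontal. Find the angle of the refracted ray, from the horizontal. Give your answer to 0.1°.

Convert to the normal: θ₁ = 90° − 81.3° = 8.7°.
Snell's law: sin θ₂ = (V₂/V₁)·sin θ₁ = (2.730/1.004)·sin 8.7° = 0.4113.
θ₂ = sin⁻¹(0.4113) = 24.29° (from vertical).
From the interface: 90° − 24.29° = 65.71°.

65.7°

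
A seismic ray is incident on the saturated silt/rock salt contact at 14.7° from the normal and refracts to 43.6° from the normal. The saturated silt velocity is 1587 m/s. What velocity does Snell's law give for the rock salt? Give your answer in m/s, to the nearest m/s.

sin 14.7° = 0.2538; sin 43.6° = 0.6896.
V₂ = V₁·(sin θ₂/sin θ₁) = 1587·(0.6896/0.2538) = 4312.87 m/s.

4313 m/s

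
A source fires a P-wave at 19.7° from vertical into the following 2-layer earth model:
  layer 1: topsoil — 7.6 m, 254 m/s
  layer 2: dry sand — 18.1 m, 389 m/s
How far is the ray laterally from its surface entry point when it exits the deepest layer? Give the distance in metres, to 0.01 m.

13.63 m

Ray parameter p = sin 19.7° / 254 m/s = 1.3271e-03 s/m.
Layer 1: θ = 19.70°; offset = 7.6·tan 19.70° = 2.7212 m.
Layer 2: sin θ = p·389 = 0.5163 → θ = 31.08°; offset = 18.1·tan 31.08° = 10.9107 m.
Σ offsets = 13.6319 m.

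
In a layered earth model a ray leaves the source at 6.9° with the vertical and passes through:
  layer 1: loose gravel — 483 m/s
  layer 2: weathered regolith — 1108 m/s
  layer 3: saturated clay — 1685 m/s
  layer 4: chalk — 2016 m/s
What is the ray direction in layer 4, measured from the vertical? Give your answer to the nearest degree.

30°

Snell's law across each interface conserves sin θ / V, so sin θ_4 = V_4·sin θ₁/V₁.
sin θ_4 = 2016 × sin 6.9° / 483 = 0.5014.
θ_4 = arcsin 0.5014 = 30.10°.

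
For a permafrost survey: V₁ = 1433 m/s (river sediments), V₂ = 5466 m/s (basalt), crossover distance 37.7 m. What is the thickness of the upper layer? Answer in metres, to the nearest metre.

14 m

h = (x_cross/2)·√((V₂−V₁)/(V₂+V₁)).
(V₂−V₁)/(V₂+V₁) = (5466−1433)/(5466+1433) = 0.5846; √ = 0.7646.
h = (37.7/2)·0.7646 = 14.41 m.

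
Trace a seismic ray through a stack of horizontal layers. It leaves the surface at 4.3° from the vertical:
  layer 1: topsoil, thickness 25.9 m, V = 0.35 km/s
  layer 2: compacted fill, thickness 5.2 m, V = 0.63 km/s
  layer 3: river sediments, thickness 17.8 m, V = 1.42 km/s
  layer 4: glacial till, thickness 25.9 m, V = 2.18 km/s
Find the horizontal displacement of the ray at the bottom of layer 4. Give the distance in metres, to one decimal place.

Apply Snell's law at each interface; in layer i the horizontal offset is hᵢ·tan θᵢ.
Layer 1: θ = 4.30°; offset = 25.9·tan 4.30° = 1.947 m.
Layer 2: sin θ = 0.63·sin 4.3°/0.35 = 0.1350, θ = 7.76°; offset = 5.2·tan 7.76° = 0.708 m.
Layer 3: sin θ = 1.42·sin 4.3°/0.35 = 0.3042, θ = 17.71°; offset = 17.8·tan 17.71° = 5.684 m.
Layer 4: sin θ = 2.18·sin 4.3°/0.35 = 0.4670, θ = 27.84°; offset = 25.9·tan 27.84° = 13.679 m.
Summing the layer offsets gives 22.019 m.

22.0 m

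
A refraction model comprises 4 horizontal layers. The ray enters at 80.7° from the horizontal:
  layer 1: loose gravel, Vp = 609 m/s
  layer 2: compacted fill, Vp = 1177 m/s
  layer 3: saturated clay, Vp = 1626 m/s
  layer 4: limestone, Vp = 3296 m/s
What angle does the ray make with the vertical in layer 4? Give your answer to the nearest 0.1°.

From the normal: θ₁ = 90° − 80.7° = 9.3°.
Ray parameter p = sin 9.3° / 609 = 2.6536e-04 s/m.
sin θ_4 = p·V_4 = 2.6536e-04 × 3296 = 0.8746.
θ_4 = arcsin 0.8746 = 61.00°.

61.0°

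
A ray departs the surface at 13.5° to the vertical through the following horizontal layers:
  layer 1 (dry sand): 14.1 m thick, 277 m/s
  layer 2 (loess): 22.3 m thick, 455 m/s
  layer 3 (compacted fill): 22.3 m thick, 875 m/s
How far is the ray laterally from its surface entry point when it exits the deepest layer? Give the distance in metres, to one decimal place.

Apply Snell's law at each interface; in layer i the horizontal offset is hᵢ·tan θᵢ.
Layer 1: θ = 13.50°; offset = 14.1·tan 13.50° = 3.385 m.
Layer 2: sin θ = 455·sin 13.5°/277 = 0.3835, θ = 22.55°; offset = 22.3·tan 22.55° = 9.259 m.
Layer 3: sin θ = 875·sin 13.5°/277 = 0.7374, θ = 47.51°; offset = 22.3·tan 47.51° = 24.346 m.
Σ offsets = 36.990 m.

37.0 m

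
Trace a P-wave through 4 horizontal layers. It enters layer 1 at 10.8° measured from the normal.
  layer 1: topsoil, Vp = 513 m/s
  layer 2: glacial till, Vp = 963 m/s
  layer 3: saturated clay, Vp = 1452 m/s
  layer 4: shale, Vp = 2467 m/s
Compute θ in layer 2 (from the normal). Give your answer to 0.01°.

Ray parameter p = sin 10.8° / 513 = 3.6527e-04 s/m.
sin θ_2 = p·V_2 = 3.6527e-04 × 963 = 0.3518.
θ_2 = arcsin 0.3518 = 20.59°.

20.59°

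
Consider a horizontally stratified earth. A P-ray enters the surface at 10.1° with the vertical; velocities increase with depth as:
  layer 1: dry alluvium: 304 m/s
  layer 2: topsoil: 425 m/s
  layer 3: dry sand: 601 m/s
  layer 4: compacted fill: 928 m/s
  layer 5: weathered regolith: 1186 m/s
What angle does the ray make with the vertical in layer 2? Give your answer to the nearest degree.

Snell's law across each interface conserves sin θ / V, so sin θ_2 = V_2·sin θ₁/V₁.
sin θ_2 = 425 × sin 10.1° / 304 = 0.2452.
θ_2 = 14.19° from the vertical.

14°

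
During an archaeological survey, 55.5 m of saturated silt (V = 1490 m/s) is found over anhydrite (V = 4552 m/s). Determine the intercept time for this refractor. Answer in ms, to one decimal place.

θ_c = arcsin(V₁/V₂) = arcsin(1490/4552) = 19.11°; cos θ_c = 0.9449.
tᵢ = 2h·cos θ_c / V₁ = 2·55.5·0.9449 / 1490 = 0.07039 s.

70.4 ms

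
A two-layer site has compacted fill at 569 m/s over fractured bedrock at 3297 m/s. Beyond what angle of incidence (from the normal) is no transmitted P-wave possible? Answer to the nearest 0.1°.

9.9°

At critical incidence the refracted ray runs along the interface (θ₂ = 90°), so sin θ_c = V₁/V₂.
θ_c = arcsin(569/3297) = arcsin 0.1726 = 9.94°.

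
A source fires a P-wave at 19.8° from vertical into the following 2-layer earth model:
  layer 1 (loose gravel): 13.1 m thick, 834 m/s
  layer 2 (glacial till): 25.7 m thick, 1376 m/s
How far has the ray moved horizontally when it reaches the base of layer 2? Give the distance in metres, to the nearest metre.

Ray parameter p = sin 19.8° / 834 m/s = 4.0616e-04 s/m.
Layer 1: θ = 19.80°; offset = 13.1·tan 19.80° = 4.716 m.
Layer 2: sin θ = p·1376 = 0.5589 → θ = 33.98°; offset = 25.7·tan 33.98° = 17.321 m.
Summing the layer offsets gives 22.037 m.

22 m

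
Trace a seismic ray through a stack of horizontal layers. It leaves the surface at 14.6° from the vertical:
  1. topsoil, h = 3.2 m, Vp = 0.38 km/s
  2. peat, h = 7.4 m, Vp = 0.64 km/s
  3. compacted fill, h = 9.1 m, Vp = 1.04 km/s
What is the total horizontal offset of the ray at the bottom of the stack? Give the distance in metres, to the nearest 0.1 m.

Ray parameter p = sin 14.6° / 0.38 km/s = 6.6334e-01 s/km.
Layer 1: θ = 14.60°; offset = 3.2·tan 14.60° = 0.834 m.
Layer 2: sin θ = p·0.64 = 0.4245 → θ = 25.12°; offset = 7.4·tan 25.12° = 3.470 m.
Layer 3: sin θ = p·1.04 = 0.6899 → θ = 43.62°; offset = 9.1·tan 43.62° = 8.672 m.
Σ offsets = 12.975 m.

13.0 m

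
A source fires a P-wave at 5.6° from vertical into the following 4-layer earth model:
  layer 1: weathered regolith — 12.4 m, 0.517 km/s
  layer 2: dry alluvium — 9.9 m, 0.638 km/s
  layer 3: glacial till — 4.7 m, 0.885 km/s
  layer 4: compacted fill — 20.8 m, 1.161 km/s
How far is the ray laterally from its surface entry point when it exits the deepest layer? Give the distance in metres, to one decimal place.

Ray parameter p = sin 5.6° / 0.517 km/s = 1.8875e-01 s/km.
Layer 1: θ = 5.60°; offset = 12.4·tan 5.60° = 1.216 m.
Layer 2: sin θ = p·0.638 = 0.1204 → θ = 6.92°; offset = 9.9·tan 6.92° = 1.201 m.
Layer 3: sin θ = p·0.885 = 0.1670 → θ = 9.62°; offset = 4.7·tan 9.62° = 0.796 m.
Layer 4: sin θ = p·1.161 = 0.2191 → θ = 12.66°; offset = 20.8·tan 12.66° = 4.672 m.
Σ offsets = 7.885 m.

7.9 m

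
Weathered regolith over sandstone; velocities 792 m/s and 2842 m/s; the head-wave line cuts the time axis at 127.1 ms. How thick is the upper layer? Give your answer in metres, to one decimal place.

h = tᵢ·V₁·V₂ / (2·√(V₂²−V₁²)).
√(V₂²−V₁²) = √(2842² − 792²) = 2729.4 m/s.
h = 0.1271 s × 792 × 2842 / (2 × 2729.4) = 52.41 m.

52.4 m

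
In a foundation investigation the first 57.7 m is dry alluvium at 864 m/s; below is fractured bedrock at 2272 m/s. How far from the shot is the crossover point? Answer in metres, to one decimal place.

172.2 m

x_cross = 2h·√((V₂+V₁)/(V₂−V₁)).
(V₂+V₁)/(V₂−V₁) = (2272+864)/(2272−864) = 2.2273; √ = 1.4924.
x_cross = 2·57.7·1.4924 = 172.22 m.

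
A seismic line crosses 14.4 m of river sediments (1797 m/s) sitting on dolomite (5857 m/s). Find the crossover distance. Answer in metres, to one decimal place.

39.5 m

x_cross = 2h·√((V₂+V₁)/(V₂−V₁)).
(V₂+V₁)/(V₂−V₁) = (5857+1797)/(5857−1797) = 1.8852; √ = 1.3730.
x_cross = 2·14.4·1.3730 = 39.54 m.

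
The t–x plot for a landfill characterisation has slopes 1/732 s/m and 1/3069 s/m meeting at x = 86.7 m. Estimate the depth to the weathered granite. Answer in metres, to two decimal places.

33.99 m

h = (x_cross/2)·√((V₂−V₁)/(V₂+V₁)).
(V₂−V₁)/(V₂+V₁) = (3069−732)/(3069+732) = 0.6148; √ = 0.7841.
h = (86.7/2)·0.7841 = 33.99 m.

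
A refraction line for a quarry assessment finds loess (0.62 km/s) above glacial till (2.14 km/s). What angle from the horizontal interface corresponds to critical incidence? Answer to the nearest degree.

73°

Critical incidence: sin θ_c = V₁/V₂ = 0.62/2.14 = 0.2897.
θ_c = arcsin 0.2897 = 16.84°.
Measured from the interface: 90° − 16.84° = 73.16°.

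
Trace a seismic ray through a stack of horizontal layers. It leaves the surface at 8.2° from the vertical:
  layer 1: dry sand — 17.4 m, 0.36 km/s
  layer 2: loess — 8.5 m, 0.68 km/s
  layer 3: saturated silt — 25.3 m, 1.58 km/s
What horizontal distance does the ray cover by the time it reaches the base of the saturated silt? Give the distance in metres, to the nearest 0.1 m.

25.2 m

p = sin θ₁/V₁ = sin 8.2°/0.36 = 3.9619e-01 s/km is conserved through the stack.
Layer 1: θ = 8.20°; offset = 17.4·tan 8.20° = 2.507 m.
Layer 2: sin θ = p·0.68 = 0.2694 → θ = 15.63°; offset = 8.5·tan 15.63° = 2.378 m.
Layer 3: sin θ = p·1.58 = 0.6260 → θ = 38.75°; offset = 25.3·tan 38.75° = 20.309 m.
Total horizontal offset = 25.194 m.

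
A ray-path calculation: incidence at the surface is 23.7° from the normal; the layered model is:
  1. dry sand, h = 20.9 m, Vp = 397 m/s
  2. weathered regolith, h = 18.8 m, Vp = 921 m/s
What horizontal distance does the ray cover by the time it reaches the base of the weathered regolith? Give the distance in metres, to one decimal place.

Apply Snell's law at each interface; in layer i the horizontal offset is hᵢ·tan θᵢ.
Layer 1: θ = 23.70°; offset = 20.9·tan 23.70° = 9.174 m.
Layer 2: sin θ = 921·sin 23.7°/397 = 0.9325, θ = 68.82°; offset = 18.8·tan 68.82° = 48.531 m.
Total horizontal offset = 57.705 m.

57.7 m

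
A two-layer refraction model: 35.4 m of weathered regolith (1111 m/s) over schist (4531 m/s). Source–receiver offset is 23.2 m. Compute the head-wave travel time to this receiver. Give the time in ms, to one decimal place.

66.9 ms

θ_c = arcsin(V₁/V₂) = arcsin(1111/4531) = 14.19°, cos θ_c = 0.9695.
Intercept time tᵢ = 2h cos θ_c / V₁ = 2·35.4·0.9695/1111 = 0.06178 s.
t = x/V₂ + tᵢ = 23.2/4531 + 0.06178 = 0.06690 s.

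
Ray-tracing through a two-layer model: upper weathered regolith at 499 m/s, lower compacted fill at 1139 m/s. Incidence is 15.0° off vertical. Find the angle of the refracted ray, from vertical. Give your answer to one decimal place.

36.2°

sin θ₁/V₁ = sin θ₂/V₂ ⇒ sin θ₂ = 1139·sin 15.0°/499 = 1139·0.2588/499 = 0.5908.
θ₂ = sin⁻¹(0.5908) = 36.21° (from vertical).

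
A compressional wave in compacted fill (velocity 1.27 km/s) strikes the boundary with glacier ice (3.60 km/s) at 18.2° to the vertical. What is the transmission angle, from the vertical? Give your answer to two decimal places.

62.30°

Snell's law: sin θ₂ = (V₂/V₁)·sin θ₁ = (3.60/1.27)·sin 18.2° = 0.8854.
θ₂ = arcsin 0.8854 = 62.30° from the normal.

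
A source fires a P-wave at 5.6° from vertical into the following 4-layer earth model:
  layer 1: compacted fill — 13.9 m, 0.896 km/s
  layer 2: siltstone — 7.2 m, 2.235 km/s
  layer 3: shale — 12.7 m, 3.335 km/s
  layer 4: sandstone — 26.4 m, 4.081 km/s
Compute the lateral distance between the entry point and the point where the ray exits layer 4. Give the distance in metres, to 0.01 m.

21.22 m

Apply Snell's law at each interface; in layer i the horizontal offset is hᵢ·tan θᵢ.
Layer 1: θ = 5.60°; offset = 13.9·tan 5.60° = 1.3629 m.
Layer 2: sin θ = 2.235·sin 5.6°/0.896 = 0.2434, θ = 14.09°; offset = 7.2·tan 14.09° = 1.8069 m.
Layer 3: sin θ = 3.335·sin 5.6°/0.896 = 0.3632, θ = 21.30°; offset = 12.7·tan 21.30° = 4.9509 m.
Layer 4: sin θ = 4.081·sin 5.6°/0.896 = 0.4445, θ = 26.39°; offset = 26.4·tan 26.39° = 13.0986 m.
Σ offsets = 21.2194 m.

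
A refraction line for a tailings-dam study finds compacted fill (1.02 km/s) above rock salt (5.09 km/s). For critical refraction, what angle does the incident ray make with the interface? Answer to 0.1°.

At critical incidence the refracted ray runs along the interface (θ₂ = 90°), so sin θ_c = V₁/V₂.
θ_c = arcsin(1.02/5.09) = arcsin 0.2004 = 11.56°.
Measured from the interface: 90° − 11.56° = 78.44°.

78.4°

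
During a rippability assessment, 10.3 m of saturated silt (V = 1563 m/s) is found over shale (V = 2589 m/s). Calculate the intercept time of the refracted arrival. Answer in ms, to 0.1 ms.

10.5 ms

tᵢ = 2h·√(V₂²−V₁²)/(V₁V₂).
√(V₂²−V₁²) = √(2589²−1563²) = 2064.0 m/s.
tᵢ = 2·10.3·2064.0/(1563·2589) = 0.01051 s.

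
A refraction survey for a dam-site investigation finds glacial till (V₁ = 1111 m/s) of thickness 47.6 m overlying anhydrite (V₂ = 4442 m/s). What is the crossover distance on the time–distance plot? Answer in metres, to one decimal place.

122.9 m

x_cross = 2h·√((V₂+V₁)/(V₂−V₁)).
(V₂+V₁)/(V₂−V₁) = (4442+1111)/(4442−1111) = 1.6671; √ = 1.2911.
x_cross = 2·47.6·1.2911 = 122.92 m.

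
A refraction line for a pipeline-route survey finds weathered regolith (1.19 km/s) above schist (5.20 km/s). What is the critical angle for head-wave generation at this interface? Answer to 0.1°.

13.2°

At critical incidence the refracted ray runs along the interface (θ₂ = 90°), so sin θ_c = V₁/V₂.
θ_c = arcsin(1.19/5.20) = arcsin 0.2288 = 13.23°.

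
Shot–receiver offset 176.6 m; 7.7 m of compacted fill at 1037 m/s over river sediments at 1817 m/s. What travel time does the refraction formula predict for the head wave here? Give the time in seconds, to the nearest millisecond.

0.109 s

t = x/V₂ + 2h·√(V₂²−V₁²)/(V₁V₂).
√(V₂²−V₁²) = √(1817²−1037²) = 1492.0 m/s; delay term = 2·7.7·1492.0/(1037·1817) = 0.01219 s.
t = 176.6/1817 + 0.01219 = 0.10939 s.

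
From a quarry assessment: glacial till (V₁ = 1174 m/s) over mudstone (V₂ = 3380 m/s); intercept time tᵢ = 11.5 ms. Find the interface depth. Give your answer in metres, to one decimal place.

7.2 m

h = tᵢ·V₁·V₂ / (2·√(V₂²−V₁²)).
√(V₂²−V₁²) = √(3380² − 1174²) = 3169.6 m/s.
h = 0.0115 s × 1174 × 3380 / (2 × 3169.6) = 7.20 m.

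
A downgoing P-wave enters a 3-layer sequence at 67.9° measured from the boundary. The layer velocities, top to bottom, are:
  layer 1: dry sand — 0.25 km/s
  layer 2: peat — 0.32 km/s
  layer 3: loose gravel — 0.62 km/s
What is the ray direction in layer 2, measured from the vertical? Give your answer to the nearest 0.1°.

28.8°

From the normal: θ₁ = 90° − 67.9° = 22.1°.
Snell's law across each interface conserves sin θ / V, so sin θ_2 = V_2·sin θ₁/V₁.
sin θ_2 = 0.32 × sin 22.1° / 0.25 = 0.4816.
θ_2 = 28.79° from the vertical.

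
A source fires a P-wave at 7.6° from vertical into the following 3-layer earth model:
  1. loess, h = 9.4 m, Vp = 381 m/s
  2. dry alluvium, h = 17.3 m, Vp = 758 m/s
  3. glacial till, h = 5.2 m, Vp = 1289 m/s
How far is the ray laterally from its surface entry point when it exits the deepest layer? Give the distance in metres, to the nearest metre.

Apply Snell's law at each interface; in layer i the horizontal offset is hᵢ·tan θᵢ.
Layer 1: θ = 7.60°; offset = 9.4·tan 7.60° = 1.254 m.
Layer 2: sin θ = 758·sin 7.6°/381 = 0.2631, θ = 15.26°; offset = 17.3·tan 15.26° = 4.718 m.
Layer 3: sin θ = 1289·sin 7.6°/381 = 0.4475, θ = 26.58°; offset = 5.2·tan 26.58° = 2.602 m.
Σ offsets = 8.574 m.

9 m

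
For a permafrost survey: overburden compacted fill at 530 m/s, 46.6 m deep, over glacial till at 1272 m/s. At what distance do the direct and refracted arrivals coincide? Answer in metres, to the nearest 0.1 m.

x_cross = 2h·√((V₂+V₁)/(V₂−V₁)).
(V₂+V₁)/(V₂−V₁) = (1272+530)/(1272−530) = 2.4286; √ = 1.5584.
x_cross = 2·46.6·1.5584 = 145.24 m.

145.2 m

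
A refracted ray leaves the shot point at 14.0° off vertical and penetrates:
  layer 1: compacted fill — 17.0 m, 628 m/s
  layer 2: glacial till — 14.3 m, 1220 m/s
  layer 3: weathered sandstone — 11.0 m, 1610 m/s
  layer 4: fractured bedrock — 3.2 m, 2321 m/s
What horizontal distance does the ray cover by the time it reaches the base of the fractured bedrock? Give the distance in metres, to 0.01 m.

p = sin θ₁/V₁ = sin 14.0°/628 = 3.8523e-04 s/m is conserved through the stack.
Layer 1: θ = 14.00°; offset = 17.0·tan 14.00° = 4.2386 m.
Layer 2: sin θ = p·1220 = 0.4700 → θ = 28.03°; offset = 14.3·tan 28.03° = 7.6139 m.
Layer 3: sin θ = p·1610 = 0.6202 → θ = 38.33°; offset = 11.0·tan 38.33° = 8.6972 m.
Layer 4: sin θ = p·2321 = 0.8941 → θ = 63.39°; offset = 3.2·tan 63.39° = 6.3887 m.
Total horizontal offset = 26.9383 m.

26.94 m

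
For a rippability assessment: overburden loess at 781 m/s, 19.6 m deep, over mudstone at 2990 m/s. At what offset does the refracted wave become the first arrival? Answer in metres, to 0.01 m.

51.22 m

x_cross = 2h·√((V₂+V₁)/(V₂−V₁)).
(V₂+V₁)/(V₂−V₁) = (2990+781)/(2990−781) = 1.7071; √ = 1.3066.
x_cross = 2·19.6·1.3066 = 51.22 m.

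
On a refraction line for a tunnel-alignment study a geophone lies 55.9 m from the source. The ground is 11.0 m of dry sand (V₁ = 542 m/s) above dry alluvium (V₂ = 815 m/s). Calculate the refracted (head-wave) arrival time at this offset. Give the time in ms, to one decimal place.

θ_c = arcsin(V₁/V₂) = arcsin(542/815) = 41.68°, cos θ_c = 0.7468.
Intercept time tᵢ = 2h cos θ_c / V₁ = 2·11.0·0.7468/542 = 0.03031 s.
t = x/V₂ + tᵢ = 55.9/815 + 0.03031 = 0.09890 s.

98.9 ms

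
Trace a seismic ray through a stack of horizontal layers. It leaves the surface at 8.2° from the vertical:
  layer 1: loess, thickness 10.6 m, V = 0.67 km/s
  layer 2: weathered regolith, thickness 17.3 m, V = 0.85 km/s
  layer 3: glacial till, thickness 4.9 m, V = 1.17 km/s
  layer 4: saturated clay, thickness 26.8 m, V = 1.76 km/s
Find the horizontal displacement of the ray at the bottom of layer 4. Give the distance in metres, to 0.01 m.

Apply Snell's law at each interface; in layer i the horizontal offset is hᵢ·tan θᵢ.
Layer 1: θ = 8.20°; offset = 10.6·tan 8.20° = 1.5275 m.
Layer 2: sin θ = 0.85·sin 8.2°/0.67 = 0.1809, θ = 10.42°; offset = 17.3·tan 10.42° = 3.1829 m.
Layer 3: sin θ = 1.17·sin 8.2°/0.67 = 0.2491, θ = 14.42°; offset = 4.9·tan 14.42° = 1.2601 m.
Layer 4: sin θ = 1.76·sin 8.2°/0.67 = 0.3747, θ = 22.00°; offset = 26.8·tan 22.00° = 10.8299 m.
Σ offsets = 16.8005 m.

16.80 m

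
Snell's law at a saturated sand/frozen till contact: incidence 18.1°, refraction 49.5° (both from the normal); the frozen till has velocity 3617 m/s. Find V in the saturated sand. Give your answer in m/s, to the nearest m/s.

1478 m/s

sin 18.1° = 0.3107; sin 49.5° = 0.7604.
V₁ = V₂·(sin θ₁/sin θ₂) = 3617·(0.3107/0.7604) = 1477.79 m/s.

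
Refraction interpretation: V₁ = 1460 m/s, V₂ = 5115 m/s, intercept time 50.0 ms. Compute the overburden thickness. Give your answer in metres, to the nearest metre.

θ_c = arcsin(1460/5115) = 16.58°; cos θ_c = 0.9584.
tᵢ = 2h cos θ_c/V₁ ⇒ h = tᵢ·V₁/(2 cos θ_c) = 0.05·1460/(2·0.9584) = 38.08 m.

38 m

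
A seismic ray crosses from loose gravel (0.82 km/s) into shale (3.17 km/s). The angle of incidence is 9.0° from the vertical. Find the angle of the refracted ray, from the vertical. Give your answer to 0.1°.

sin θ₁/V₁ = sin θ₂/V₂ ⇒ sin θ₂ = 3.17·sin 9.0°/0.82 = 3.17·0.1564/0.82 = 0.6048.
θ₂ = sin⁻¹(0.6048) = 37.21° (from vertical).

37.2°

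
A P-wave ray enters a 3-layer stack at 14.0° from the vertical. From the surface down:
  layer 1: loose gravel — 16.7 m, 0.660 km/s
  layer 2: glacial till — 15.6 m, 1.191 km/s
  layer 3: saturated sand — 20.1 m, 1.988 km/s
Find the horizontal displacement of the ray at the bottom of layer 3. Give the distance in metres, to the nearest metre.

Ray parameter p = sin 14.0° / 0.660 km/s = 3.6655e-01 s/km.
Layer 1: θ = 14.00°; offset = 16.7·tan 14.00° = 4.164 m.
Layer 2: sin θ = p·1.191 = 0.4366 → θ = 25.88°; offset = 15.6·tan 25.88° = 7.570 m.
Layer 3: sin θ = p·1.988 = 0.7287 → θ = 46.78°; offset = 20.1·tan 46.78° = 21.387 m.
Summing the layer offsets gives 33.121 m.

33 m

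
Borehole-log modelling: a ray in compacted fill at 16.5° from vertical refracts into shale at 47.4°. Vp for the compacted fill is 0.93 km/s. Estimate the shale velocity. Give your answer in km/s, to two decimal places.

Snell's law: sin 16.5°/V₁ = sin 47.4°/V₂.
V₂ = V₁·sin 47.4°/sin 16.5° = 0.93 × 2.5918 = 2.41 km/s.

2.41 km/s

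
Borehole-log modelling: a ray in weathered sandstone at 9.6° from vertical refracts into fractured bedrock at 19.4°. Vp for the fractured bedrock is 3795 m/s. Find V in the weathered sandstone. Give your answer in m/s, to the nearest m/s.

Snell's law: sin 9.6°/V₁ = sin 19.4°/V₂.
V₁ = V₂·sin 9.6°/sin 19.4° = 3795 × 0.5021 = 1905.36 m/s.

1905 m/s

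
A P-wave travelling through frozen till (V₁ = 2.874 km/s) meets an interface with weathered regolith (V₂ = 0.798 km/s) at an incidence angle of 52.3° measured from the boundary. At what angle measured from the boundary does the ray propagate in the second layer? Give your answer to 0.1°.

Convert to the normal: θ₁ = 90° − 52.3° = 37.7°.
sin θ₁/V₁ = sin θ₂/V₂ ⇒ sin θ₂ = 0.798·sin 37.7°/2.874 = 0.798·0.6115/2.874 = 0.1698.
θ₂ = arcsin 0.1698 = 9.78° from the normal.
From the interface: 90° − 9.78° = 80.22°.

80.2°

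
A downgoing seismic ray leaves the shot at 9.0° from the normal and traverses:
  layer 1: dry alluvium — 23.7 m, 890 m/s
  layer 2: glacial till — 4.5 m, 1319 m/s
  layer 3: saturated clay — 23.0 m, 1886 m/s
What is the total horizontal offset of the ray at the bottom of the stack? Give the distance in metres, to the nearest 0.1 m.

12.9 m

p = sin θ₁/V₁ = sin 9.0°/890 = 1.7577e-04 s/m is conserved through the stack.
Layer 1: θ = 9.00°; offset = 23.7·tan 9.00° = 3.754 m.
Layer 2: sin θ = p·1319 = 0.2318 → θ = 13.41°; offset = 4.5·tan 13.41° = 1.072 m.
Layer 3: sin θ = p·1886 = 0.3315 → θ = 19.36°; offset = 23.0·tan 19.36° = 8.081 m.
Summing the layer offsets gives 12.908 m.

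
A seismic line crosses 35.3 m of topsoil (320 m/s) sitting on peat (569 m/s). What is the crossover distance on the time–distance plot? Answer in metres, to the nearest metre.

x_cross = 2h·√((V₂+V₁)/(V₂−V₁)).
(V₂+V₁)/(V₂−V₁) = (569+320)/(569−320) = 3.5703; √ = 1.8895.
x_cross = 2·35.3·1.8895 = 133.40 m.

133 m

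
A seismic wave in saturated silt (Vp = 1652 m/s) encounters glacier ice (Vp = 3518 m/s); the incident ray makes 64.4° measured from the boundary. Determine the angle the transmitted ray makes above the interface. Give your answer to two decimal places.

Convert to the normal: θ₁ = 90° − 64.4° = 25.6°.
Snell's law: sin θ₂ = (V₂/V₁)·sin θ₁ = (3518/1652)·sin 25.6° = 0.9201.
θ₂ = sin⁻¹(0.9201) = 66.95° (from vertical).
From the interface: 90° − 66.95° = 23.05°.

23.05°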